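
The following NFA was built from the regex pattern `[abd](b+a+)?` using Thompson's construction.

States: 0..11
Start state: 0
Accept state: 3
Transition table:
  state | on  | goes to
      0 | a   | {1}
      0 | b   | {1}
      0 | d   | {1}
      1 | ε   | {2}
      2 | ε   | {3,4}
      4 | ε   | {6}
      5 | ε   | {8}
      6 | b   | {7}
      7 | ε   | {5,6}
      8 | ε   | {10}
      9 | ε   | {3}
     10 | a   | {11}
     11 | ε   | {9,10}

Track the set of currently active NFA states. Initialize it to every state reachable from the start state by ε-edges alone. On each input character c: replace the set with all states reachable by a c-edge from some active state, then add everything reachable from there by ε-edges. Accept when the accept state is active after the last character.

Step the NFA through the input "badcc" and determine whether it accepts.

Answer: REJECT

Trace:
start: ε-closure({0}) = {0}
'b' @ 1: {1,2,3,4,6}  (accept∈set)
'a' @ 2: {}  — dead — no transitions
rest 'dcc' ignored (set empty)
final: {}; accept 3 not in set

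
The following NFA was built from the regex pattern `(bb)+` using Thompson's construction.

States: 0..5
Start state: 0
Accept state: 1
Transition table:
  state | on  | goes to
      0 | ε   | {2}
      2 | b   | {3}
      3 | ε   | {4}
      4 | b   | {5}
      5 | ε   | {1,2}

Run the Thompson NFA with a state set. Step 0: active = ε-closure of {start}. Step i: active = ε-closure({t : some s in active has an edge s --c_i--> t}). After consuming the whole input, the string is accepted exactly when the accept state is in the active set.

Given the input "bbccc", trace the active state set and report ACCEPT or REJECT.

Answer: REJECT

Trace:
start: ε-closure({0}) = {0,2}
'b' @ 1: {3,4}
'b' @ 2: {1,2,5}  ✓accept
'c' @ 3: {}  — dead — no transitions
rest 'cc' ignored (set empty)
final: {}; accept 1 not in set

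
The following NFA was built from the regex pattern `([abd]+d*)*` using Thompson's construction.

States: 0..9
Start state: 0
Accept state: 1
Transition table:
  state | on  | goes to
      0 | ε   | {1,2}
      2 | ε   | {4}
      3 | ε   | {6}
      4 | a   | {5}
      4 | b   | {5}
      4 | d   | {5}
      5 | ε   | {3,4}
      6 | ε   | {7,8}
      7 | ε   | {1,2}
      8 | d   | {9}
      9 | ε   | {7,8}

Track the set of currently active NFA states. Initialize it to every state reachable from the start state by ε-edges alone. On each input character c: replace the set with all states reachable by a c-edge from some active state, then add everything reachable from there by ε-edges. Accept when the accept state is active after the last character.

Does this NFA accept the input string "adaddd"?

Answer: ACCEPT

Steps:
initial (ε-close {0}): {0,1,2,4}
'a' @ 1: {1,2,3,4,5,6,7,8}  [accepting]
'd' @ 2: {1,2,3,4,5,6,7,8,9}  [accepting]
'a' @ 3: {1,2,3,4,5,6,7,8}  [accepting]
'd' @ 4: {1,2,3,4,5,6,7,8,9}  [accepting]
'd' @ 5: {1,2,3,4,5,6,7,8,9}  [accepting]
'd' @ 6: {1,2,3,4,5,6,7,8,9}  [accepting]
end set {1,2,3,4,5,6,7,8,9} — state 1 in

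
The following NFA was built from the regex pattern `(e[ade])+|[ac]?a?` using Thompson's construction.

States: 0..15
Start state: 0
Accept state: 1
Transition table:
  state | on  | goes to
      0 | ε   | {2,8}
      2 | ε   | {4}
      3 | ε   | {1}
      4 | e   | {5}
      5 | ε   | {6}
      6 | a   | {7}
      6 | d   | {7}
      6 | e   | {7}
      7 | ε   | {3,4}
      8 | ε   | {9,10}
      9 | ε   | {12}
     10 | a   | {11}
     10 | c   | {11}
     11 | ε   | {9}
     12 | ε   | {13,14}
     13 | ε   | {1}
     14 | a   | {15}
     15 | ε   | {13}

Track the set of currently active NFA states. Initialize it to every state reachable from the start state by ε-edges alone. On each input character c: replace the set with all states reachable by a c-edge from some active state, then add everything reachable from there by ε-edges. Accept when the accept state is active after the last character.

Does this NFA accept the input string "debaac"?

Answer: REJECT

Trace:
S₀ = ε-closure({0}) = {0,1,2,4,8,9,10,12,13,14}
'd' @ 1: {}  — no active states
rest 'ebaac' ignored (set empty)
after full input: {}  (accept=1 not in)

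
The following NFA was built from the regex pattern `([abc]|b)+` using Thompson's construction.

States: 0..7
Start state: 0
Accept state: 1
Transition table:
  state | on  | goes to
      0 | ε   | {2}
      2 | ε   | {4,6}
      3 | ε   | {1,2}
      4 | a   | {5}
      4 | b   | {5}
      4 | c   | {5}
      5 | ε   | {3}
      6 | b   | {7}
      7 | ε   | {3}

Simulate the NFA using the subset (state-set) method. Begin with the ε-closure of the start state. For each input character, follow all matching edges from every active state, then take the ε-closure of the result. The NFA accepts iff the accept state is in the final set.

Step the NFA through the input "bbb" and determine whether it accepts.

initial (ε-close {0}): {0,2,4,6}
'b' @ 1: {1,2,3,4,5,6,7}  ✓accept
'b' @ 2: {1,2,3,4,5,6,7}  ✓accept
'b' @ 3: {1,2,3,4,5,6,7}  ✓accept
end set {1,2,3,4,5,6,7} — state 1 in

Answer: ACCEPT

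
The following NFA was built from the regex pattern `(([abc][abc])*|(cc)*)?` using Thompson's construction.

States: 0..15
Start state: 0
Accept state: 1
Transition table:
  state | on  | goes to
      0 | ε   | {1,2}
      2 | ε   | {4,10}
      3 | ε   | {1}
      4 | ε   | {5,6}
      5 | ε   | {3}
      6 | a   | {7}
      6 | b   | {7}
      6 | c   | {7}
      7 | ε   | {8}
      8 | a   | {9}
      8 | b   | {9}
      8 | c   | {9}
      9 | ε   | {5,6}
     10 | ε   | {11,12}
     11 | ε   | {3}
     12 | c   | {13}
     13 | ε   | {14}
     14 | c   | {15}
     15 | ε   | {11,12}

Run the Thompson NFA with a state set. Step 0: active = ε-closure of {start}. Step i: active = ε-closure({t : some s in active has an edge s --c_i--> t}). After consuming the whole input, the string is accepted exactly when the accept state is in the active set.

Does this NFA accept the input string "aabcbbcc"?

initial (ε-close {0}): {0,1,2,3,4,5,6,10,11,12}
'a' @ 1: {7,8}
'a' @ 2: {1,3,5,6,9}  ✓accept
'b' @ 3: {7,8}
'c' @ 4: {1,3,5,6,9}  ✓accept
'b' @ 5: {7,8}
'b' @ 6: {1,3,5,6,9}  ✓accept
'c' @ 7: {7,8}
'c' @ 8: {1,3,5,6,9}  ✓accept
end set {1,3,5,6,9} — state 1 in

Answer: ACCEPT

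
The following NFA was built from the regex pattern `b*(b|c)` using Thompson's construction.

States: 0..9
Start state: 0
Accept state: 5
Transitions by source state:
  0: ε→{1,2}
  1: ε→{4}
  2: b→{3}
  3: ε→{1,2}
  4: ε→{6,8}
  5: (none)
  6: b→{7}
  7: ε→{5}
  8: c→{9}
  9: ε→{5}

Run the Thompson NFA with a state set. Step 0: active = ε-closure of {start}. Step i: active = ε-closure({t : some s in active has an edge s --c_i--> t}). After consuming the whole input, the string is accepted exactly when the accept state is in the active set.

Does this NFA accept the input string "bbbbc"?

S₀ = ε-closure({0}) = {0,1,2,4,6,8}
'b' @ 1: {1,2,3,4,5,6,7,8}  (accept∈set)
'b' @ 2: {1,2,3,4,5,6,7,8}  (accept∈set)
'b' @ 3: {1,2,3,4,5,6,7,8}  (accept∈set)
'b' @ 4: {1,2,3,4,5,6,7,8}  (accept∈set)
'c' @ 5: {5,9}  (accept∈set)
final: {5,9}; accept 5 in set

Answer: ACCEPT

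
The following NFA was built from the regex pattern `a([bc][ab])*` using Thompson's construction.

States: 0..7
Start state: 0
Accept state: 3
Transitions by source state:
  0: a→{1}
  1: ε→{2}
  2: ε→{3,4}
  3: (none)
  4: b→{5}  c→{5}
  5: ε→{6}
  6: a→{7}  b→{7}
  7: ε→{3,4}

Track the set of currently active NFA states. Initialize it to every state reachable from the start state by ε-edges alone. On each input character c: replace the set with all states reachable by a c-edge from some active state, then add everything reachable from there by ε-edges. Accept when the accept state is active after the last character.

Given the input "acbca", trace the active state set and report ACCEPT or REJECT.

Answer: ACCEPT

Trace:
initial (ε-close {0}): {0}
'a' @ 1: {1,2,3,4}  [accepting]
'c' @ 2: {5,6}
'b' @ 3: {3,4,7}  [accepting]
'c' @ 4: {5,6}
'a' @ 5: {3,4,7}  [accepting]
final: {3,4,7}; accept 3 in set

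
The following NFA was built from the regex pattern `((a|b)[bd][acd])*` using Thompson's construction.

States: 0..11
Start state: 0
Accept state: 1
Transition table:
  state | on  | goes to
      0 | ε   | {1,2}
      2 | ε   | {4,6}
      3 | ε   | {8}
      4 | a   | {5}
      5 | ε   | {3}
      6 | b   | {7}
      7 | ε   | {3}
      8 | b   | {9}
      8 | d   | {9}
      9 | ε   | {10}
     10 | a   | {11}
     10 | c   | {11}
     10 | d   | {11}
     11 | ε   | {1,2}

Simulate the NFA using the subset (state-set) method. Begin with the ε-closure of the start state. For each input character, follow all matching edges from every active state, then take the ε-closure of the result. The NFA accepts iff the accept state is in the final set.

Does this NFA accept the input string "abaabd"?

Answer: ACCEPT

Derivation:
S₀ = ε-closure({0}) = {0,1,2,4,6}
'a' @ 1: {3,5,8}
'b' @ 2: {9,10}
'a' @ 3: {1,2,4,6,11}  [accepting]
'a' @ 4: {3,5,8}
'b' @ 5: {9,10}
'd' @ 6: {1,2,4,6,11}  [accepting]
end set {1,2,4,6,11} — state 1 in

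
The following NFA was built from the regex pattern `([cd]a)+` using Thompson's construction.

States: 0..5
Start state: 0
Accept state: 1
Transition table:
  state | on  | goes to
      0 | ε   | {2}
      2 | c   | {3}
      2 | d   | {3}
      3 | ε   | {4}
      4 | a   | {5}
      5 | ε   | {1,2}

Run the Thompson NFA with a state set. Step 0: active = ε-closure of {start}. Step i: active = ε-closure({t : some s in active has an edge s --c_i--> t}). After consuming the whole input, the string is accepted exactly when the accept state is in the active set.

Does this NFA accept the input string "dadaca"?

Answer: ACCEPT

Steps:
initial (ε-close {0}): {0,2}
'd' @ 1: {3,4}
'a' @ 2: {1,2,5}  (accept∈set)
'd' @ 3: {3,4}
'a' @ 4: {1,2,5}  (accept∈set)
'c' @ 5: {3,4}
'a' @ 6: {1,2,5}  (accept∈set)
final: {1,2,5}; accept 1 in set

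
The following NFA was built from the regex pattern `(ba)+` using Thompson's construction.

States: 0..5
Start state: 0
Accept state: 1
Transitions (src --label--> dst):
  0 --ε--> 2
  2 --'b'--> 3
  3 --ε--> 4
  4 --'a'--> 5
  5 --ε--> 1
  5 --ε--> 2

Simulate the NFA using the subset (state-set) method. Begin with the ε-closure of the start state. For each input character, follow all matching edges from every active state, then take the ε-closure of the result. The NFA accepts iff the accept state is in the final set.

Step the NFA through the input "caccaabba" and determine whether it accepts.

start: ε-closure({0}) = {0,2}
'c' @ 1: {}  — state set empty
rest 'accaabba' ignored (set empty)
after full input: {}  (accept=1 not in)

Answer: REJECT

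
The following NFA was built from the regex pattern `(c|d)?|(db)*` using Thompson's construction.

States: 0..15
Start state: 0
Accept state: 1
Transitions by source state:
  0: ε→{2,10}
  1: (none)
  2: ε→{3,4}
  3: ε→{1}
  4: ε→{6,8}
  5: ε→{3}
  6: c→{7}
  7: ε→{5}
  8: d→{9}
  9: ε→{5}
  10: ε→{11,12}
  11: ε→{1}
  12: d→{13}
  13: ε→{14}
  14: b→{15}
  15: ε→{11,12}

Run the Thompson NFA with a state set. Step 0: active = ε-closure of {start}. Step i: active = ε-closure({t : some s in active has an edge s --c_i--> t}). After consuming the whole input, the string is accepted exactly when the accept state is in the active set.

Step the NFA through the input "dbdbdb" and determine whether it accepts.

start: ε-closure({0}) = {0,1,2,3,4,6,8,10,11,12}
'd' @ 1: {1,3,5,9,13,14}  [accepting]
'b' @ 2: {1,11,12,15}  [accepting]
'd' @ 3: {13,14}
'b' @ 4: {1,11,12,15}  [accepting]
'd' @ 5: {13,14}
'b' @ 6: {1,11,12,15}  [accepting]
after full input: {1,11,12,15}  (accept=1 in)

Answer: ACCEPT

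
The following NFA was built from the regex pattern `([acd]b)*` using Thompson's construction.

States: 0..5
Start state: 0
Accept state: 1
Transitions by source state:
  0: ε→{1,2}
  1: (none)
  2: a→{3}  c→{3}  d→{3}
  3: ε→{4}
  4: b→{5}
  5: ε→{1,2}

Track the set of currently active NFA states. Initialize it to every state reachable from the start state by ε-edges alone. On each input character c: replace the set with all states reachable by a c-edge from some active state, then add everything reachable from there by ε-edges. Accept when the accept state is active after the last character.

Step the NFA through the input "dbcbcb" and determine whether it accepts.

Answer: ACCEPT

Steps:
start: ε-closure({0}) = {0,1,2}
'd' @ 1: {3,4}
'b' @ 2: {1,2,5}  [accepting]
'c' @ 3: {3,4}
'b' @ 4: {1,2,5}  [accepting]
'c' @ 5: {3,4}
'b' @ 6: {1,2,5}  [accepting]
after full input: {1,2,5}  (accept=1 in)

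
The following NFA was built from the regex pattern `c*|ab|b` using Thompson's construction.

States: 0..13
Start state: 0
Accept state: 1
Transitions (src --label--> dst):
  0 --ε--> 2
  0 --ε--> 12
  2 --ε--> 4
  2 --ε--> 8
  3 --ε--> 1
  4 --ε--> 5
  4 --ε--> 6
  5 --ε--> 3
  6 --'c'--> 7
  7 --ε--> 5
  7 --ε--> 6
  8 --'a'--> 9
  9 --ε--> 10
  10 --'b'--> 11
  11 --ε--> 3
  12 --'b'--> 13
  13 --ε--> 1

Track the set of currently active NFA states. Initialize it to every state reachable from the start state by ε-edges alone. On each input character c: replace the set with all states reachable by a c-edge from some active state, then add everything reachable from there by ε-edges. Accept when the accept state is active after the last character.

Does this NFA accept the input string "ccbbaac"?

S₀ = ε-closure({0}) = {0,1,2,3,4,5,6,8,12}
'c' @ 1: {1,3,5,6,7}  (accept∈set)
'c' @ 2: {1,3,5,6,7}  (accept∈set)
'b' @ 3: {}  — state set empty
rest 'baac' ignored (set empty)
end set {} — state 1 not in

Answer: REJECT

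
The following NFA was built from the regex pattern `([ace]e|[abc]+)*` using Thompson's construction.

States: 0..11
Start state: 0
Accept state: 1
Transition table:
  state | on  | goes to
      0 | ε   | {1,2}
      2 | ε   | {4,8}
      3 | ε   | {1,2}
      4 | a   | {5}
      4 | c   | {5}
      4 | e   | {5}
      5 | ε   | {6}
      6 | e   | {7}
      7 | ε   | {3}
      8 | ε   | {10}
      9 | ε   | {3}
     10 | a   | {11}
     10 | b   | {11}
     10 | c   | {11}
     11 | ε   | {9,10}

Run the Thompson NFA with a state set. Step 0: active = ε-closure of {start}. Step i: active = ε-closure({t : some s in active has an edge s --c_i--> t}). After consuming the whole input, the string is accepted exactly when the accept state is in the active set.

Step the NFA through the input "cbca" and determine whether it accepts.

Answer: ACCEPT

Trace:
start: ε-closure({0}) = {0,1,2,4,8,10}
'c' @ 1: {1,2,3,4,5,6,8,9,10,11}  (accept∈set)
'b' @ 2: {1,2,3,4,8,9,10,11}  (accept∈set)
'c' @ 3: {1,2,3,4,5,6,8,9,10,11}  (accept∈set)
'a' @ 4: {1,2,3,4,5,6,8,9,10,11}  (accept∈set)
end set {1,2,3,4,5,6,8,9,10,11} — state 1 in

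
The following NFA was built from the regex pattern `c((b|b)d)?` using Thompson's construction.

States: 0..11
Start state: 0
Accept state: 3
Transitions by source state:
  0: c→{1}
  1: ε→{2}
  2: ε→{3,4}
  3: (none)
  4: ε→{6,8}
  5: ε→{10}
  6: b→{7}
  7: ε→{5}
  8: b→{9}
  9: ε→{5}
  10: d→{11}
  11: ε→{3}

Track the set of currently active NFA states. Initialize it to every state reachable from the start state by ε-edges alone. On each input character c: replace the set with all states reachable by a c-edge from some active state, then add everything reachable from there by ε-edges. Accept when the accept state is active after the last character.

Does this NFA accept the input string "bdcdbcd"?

S₀ = ε-closure({0}) = {0}
'b' @ 1: {}  — dead — no transitions
rest 'dcdbcd' ignored (set empty)
end set {} — state 3 not in

Answer: REJECT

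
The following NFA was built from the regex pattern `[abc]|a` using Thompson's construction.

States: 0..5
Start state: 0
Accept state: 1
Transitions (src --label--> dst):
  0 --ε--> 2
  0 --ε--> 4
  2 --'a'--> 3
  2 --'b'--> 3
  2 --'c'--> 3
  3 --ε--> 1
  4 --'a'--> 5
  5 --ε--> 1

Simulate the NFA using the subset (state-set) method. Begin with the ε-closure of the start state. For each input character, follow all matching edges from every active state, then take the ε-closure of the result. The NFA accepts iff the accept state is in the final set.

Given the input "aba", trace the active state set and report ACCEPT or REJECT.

S₀ = ε-closure({0}) = {0,2,4}
'a' @ 1: {1,3,5}  ✓accept
'b' @ 2: {}  — state set empty
rest 'a' ignored (set empty)
after full input: {}  (accept=1 not in)

Answer: REJECT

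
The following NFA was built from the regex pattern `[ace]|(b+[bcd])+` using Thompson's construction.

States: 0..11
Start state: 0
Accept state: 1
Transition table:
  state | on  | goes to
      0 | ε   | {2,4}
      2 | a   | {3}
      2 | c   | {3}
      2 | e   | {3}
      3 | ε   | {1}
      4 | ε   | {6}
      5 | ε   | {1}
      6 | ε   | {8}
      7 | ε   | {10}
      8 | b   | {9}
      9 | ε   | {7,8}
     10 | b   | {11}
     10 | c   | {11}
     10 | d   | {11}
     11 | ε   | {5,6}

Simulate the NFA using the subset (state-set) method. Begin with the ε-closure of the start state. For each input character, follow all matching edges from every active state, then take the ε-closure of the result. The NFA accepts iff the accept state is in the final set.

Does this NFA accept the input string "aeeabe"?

start: ε-closure({0}) = {0,2,4,6,8}
'a' @ 1: {1,3}  ✓accept
'e' @ 2: {}  — state set empty
rest 'eabe' ignored (set empty)
final: {}; accept 1 not in set

Answer: REJECT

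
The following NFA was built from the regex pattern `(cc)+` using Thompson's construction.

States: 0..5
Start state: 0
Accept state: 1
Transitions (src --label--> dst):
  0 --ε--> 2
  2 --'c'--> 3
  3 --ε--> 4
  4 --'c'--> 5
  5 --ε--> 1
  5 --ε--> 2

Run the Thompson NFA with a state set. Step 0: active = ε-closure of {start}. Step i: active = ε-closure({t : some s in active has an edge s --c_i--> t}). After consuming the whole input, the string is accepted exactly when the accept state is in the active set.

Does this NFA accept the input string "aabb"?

Answer: REJECT

Steps:
initial (ε-close {0}): {0,2}
'a' @ 1: {}  — state set empty
rest 'abb' ignored (set empty)
final: {}; accept 1 not in set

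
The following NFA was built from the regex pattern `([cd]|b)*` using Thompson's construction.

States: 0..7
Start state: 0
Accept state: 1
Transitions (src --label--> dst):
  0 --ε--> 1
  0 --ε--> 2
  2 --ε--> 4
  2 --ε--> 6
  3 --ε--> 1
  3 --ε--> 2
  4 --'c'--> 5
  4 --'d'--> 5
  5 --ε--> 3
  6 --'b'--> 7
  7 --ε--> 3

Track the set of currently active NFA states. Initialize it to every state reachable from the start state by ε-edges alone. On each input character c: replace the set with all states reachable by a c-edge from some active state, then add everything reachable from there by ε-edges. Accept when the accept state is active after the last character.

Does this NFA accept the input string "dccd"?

Answer: ACCEPT

Steps:
start: ε-closure({0}) = {0,1,2,4,6}
'd' @ 1: {1,2,3,4,5,6}  ✓accept
'c' @ 2: {1,2,3,4,5,6}  ✓accept
'c' @ 3: {1,2,3,4,5,6}  ✓accept
'd' @ 4: {1,2,3,4,5,6}  ✓accept
end set {1,2,3,4,5,6} — state 1 in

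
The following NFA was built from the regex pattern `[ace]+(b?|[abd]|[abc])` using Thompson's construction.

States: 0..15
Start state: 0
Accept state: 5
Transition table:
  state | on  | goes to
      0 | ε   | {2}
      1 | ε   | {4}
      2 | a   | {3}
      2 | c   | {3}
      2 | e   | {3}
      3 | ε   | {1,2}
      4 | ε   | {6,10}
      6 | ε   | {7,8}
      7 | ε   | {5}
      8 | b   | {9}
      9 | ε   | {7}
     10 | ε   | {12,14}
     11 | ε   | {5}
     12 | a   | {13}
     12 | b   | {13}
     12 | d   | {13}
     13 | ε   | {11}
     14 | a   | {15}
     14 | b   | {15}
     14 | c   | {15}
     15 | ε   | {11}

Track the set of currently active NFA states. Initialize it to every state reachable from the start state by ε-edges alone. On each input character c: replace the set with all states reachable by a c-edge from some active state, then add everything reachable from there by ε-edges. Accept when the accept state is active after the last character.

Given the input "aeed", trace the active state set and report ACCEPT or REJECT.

S₀ = ε-closure({0}) = {0,2}
'a' @ 1: {1,2,3,4,5,6,7,8,10,12,14}  ✓accept
'e' @ 2: {1,2,3,4,5,6,7,8,10,12,14}  ✓accept
'e' @ 3: {1,2,3,4,5,6,7,8,10,12,14}  ✓accept
'd' @ 4: {5,11,13}  ✓accept
after full input: {5,11,13}  (accept=5 in)

Answer: ACCEPT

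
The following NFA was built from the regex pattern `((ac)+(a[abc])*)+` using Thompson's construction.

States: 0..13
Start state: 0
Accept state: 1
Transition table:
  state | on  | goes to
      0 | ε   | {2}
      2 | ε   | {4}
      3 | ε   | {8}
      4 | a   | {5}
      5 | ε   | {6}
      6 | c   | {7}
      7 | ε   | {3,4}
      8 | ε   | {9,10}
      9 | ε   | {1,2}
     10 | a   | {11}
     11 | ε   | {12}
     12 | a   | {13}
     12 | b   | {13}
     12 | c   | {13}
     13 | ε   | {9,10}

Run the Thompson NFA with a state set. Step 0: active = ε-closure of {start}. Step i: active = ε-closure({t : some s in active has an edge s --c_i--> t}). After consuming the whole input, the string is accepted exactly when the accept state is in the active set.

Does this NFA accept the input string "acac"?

initial (ε-close {0}): {0,2,4}
'a' @ 1: {5,6}
'c' @ 2: {1,2,3,4,7,8,9,10}  [accepting]
'a' @ 3: {5,6,11,12}
'c' @ 4: {1,2,3,4,7,8,9,10,13}  [accepting]
final: {1,2,3,4,7,8,9,10,13}; accept 1 in set

Answer: ACCEPT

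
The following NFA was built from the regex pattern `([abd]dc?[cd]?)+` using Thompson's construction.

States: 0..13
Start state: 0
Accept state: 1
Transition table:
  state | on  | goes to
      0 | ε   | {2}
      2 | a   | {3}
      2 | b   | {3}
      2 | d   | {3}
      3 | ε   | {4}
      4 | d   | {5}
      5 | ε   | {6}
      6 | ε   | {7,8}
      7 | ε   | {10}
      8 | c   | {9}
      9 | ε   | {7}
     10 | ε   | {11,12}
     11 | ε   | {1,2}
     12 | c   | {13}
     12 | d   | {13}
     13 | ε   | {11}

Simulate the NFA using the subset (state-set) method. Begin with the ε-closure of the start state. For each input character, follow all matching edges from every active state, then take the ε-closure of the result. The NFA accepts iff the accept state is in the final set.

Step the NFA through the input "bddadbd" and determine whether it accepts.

initial (ε-close {0}): {0,2}
'b' @ 1: {3,4}
'd' @ 2: {1,2,5,6,7,8,10,11,12}  (accept∈set)
'd' @ 3: {1,2,3,4,11,13}  (accept∈set)
'a' @ 4: {3,4}
'd' @ 5: {1,2,5,6,7,8,10,11,12}  (accept∈set)
'b' @ 6: {3,4}
'd' @ 7: {1,2,5,6,7,8,10,11,12}  (accept∈set)
after full input: {1,2,5,6,7,8,10,11,12}  (accept=1 in)

Answer: ACCEPT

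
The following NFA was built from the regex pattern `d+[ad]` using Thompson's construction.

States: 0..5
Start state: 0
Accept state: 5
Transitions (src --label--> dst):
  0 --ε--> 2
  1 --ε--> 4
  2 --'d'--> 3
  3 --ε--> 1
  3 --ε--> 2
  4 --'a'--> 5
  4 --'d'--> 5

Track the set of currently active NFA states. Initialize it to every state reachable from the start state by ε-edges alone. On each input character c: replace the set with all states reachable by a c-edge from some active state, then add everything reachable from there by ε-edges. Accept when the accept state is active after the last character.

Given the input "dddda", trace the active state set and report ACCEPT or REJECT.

initial (ε-close {0}): {0,2}
'd' @ 1: {1,2,3,4}
'd' @ 2: {1,2,3,4,5}  (accept∈set)
'd' @ 3: {1,2,3,4,5}  (accept∈set)
'd' @ 4: {1,2,3,4,5}  (accept∈set)
'a' @ 5: {5}  (accept∈set)
final: {5}; accept 5 in set

Answer: ACCEPT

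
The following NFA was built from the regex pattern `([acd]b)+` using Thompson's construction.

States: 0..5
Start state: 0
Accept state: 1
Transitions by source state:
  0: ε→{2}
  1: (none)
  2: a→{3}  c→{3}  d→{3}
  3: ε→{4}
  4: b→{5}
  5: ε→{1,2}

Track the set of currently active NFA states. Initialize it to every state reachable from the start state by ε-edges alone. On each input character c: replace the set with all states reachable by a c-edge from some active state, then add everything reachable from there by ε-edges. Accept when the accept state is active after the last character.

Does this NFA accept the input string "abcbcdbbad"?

Answer: REJECT

Trace:
initial (ε-close {0}): {0,2}
'a' @ 1: {3,4}
'b' @ 2: {1,2,5}  [accepting]
'c' @ 3: {3,4}
'b' @ 4: {1,2,5}  [accepting]
'c' @ 5: {3,4}
'd' @ 6: {}  — no active states
rest 'bbad' ignored (set empty)
after full input: {}  (accept=1 not in)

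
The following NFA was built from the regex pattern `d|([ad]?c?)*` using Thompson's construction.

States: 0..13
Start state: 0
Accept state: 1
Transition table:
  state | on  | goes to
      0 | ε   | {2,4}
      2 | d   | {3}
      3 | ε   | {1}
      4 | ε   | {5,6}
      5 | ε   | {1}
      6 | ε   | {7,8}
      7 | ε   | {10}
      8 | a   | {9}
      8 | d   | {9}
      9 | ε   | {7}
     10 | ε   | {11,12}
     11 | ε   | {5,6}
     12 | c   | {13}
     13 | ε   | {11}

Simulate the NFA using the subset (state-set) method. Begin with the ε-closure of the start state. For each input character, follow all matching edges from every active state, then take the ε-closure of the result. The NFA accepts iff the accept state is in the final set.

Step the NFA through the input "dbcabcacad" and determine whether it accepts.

Answer: REJECT

Trace:
initial (ε-close {0}): {0,1,2,4,5,6,7,8,10,11,12}
'd' @ 1: {1,3,5,6,7,8,9,10,11,12}  ✓accept
'b' @ 2: {}  — dead — no transitions
rest 'cabcacad' ignored (set empty)
after full input: {}  (accept=1 not in)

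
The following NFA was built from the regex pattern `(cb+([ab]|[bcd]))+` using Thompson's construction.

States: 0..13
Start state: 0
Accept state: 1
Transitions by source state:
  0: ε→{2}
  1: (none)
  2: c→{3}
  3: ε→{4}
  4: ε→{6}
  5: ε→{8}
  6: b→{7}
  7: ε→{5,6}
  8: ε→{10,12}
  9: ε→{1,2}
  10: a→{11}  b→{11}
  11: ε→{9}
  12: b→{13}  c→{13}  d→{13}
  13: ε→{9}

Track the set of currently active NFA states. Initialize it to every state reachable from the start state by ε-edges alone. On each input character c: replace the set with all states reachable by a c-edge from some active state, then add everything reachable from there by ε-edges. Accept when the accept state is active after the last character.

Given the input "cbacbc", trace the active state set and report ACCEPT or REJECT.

start: ε-closure({0}) = {0,2}
'c' @ 1: {3,4,6}
'b' @ 2: {5,6,7,8,10,12}
'a' @ 3: {1,2,9,11}  ✓accept
'c' @ 4: {3,4,6}
'b' @ 5: {5,6,7,8,10,12}
'c' @ 6: {1,2,9,13}  ✓accept
end set {1,2,9,13} — state 1 in

Answer: ACCEPT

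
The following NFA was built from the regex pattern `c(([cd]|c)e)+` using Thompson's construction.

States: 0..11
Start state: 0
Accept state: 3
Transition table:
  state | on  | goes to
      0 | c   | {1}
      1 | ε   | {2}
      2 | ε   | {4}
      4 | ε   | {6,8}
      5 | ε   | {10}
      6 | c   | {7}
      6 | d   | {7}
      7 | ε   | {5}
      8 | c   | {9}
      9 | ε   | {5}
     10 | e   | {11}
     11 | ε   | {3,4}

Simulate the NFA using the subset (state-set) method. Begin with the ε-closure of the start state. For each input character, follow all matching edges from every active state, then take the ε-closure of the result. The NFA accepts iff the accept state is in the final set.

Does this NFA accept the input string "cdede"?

initial (ε-close {0}): {0}
'c' @ 1: {1,2,4,6,8}
'd' @ 2: {5,7,10}
'e' @ 3: {3,4,6,8,11}  ✓accept
'd' @ 4: {5,7,10}
'e' @ 5: {3,4,6,8,11}  ✓accept
after full input: {3,4,6,8,11}  (accept=3 in)

Answer: ACCEPT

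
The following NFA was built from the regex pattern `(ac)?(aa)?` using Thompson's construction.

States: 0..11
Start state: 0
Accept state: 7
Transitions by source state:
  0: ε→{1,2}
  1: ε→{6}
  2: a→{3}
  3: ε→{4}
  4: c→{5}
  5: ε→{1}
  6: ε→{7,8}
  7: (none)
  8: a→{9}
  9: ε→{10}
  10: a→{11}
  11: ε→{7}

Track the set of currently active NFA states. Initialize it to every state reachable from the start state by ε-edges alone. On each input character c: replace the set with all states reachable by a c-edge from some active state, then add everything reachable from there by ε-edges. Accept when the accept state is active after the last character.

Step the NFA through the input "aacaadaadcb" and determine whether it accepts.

initial (ε-close {0}): {0,1,2,6,7,8}
'a' @ 1: {3,4,9,10}
'a' @ 2: {7,11}  (accept∈set)
'c' @ 3: {}  — no active states
rest 'aadaadcb' ignored (set empty)
after full input: {}  (accept=7 not in)

Answer: REJECT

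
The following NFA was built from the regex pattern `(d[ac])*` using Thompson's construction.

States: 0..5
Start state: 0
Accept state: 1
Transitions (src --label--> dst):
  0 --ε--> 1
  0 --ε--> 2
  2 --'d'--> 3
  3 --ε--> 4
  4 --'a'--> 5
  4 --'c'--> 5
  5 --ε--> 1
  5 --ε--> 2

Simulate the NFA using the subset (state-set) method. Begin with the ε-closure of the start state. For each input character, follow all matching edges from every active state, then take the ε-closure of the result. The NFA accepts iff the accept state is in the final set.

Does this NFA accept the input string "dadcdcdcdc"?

initial (ε-close {0}): {0,1,2}
'd' @ 1: {3,4}
'a' @ 2: {1,2,5}  ✓accept
'd' @ 3: {3,4}
'c' @ 4: {1,2,5}  ✓accept
'd' @ 5: {3,4}
'c' @ 6: {1,2,5}  ✓accept
'd' @ 7: {3,4}
'c' @ 8: {1,2,5}  ✓accept
'd' @ 9: {3,4}
'c' @ 10: {1,2,5}  ✓accept
end set {1,2,5} — state 1 in

Answer: ACCEPT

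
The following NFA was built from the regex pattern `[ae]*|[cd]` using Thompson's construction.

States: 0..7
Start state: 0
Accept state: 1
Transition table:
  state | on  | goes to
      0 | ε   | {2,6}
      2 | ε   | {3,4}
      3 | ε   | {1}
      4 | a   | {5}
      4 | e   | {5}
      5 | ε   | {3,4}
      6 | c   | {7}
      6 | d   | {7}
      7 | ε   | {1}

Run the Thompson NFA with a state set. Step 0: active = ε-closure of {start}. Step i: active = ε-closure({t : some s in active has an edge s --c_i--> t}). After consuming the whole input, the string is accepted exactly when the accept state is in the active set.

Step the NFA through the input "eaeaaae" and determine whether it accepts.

S₀ = ε-closure({0}) = {0,1,2,3,4,6}
'e' @ 1: {1,3,4,5}  [accepting]
'a' @ 2: {1,3,4,5}  [accepting]
'e' @ 3: {1,3,4,5}  [accepting]
'a' @ 4: {1,3,4,5}  [accepting]
'a' @ 5: {1,3,4,5}  [accepting]
'a' @ 6: {1,3,4,5}  [accepting]
'e' @ 7: {1,3,4,5}  [accepting]
final: {1,3,4,5}; accept 1 in set

Answer: ACCEPT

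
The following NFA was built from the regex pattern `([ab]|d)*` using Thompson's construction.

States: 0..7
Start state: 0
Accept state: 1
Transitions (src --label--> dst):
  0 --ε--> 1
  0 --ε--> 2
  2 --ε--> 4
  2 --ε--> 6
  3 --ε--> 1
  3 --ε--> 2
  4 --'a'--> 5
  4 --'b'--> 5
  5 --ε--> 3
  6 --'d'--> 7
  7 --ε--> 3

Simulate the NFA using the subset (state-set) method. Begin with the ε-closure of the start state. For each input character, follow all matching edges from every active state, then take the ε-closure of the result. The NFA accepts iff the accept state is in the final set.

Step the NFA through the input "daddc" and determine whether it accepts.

Answer: REJECT

Trace:
S₀ = ε-closure({0}) = {0,1,2,4,6}
'd' @ 1: {1,2,3,4,6,7}  (accept∈set)
'a' @ 2: {1,2,3,4,5,6}  (accept∈set)
'd' @ 3: {1,2,3,4,6,7}  (accept∈set)
'd' @ 4: {1,2,3,4,6,7}  (accept∈set)
'c' @ 5: {}  — no active states
final: {}; accept 1 not in set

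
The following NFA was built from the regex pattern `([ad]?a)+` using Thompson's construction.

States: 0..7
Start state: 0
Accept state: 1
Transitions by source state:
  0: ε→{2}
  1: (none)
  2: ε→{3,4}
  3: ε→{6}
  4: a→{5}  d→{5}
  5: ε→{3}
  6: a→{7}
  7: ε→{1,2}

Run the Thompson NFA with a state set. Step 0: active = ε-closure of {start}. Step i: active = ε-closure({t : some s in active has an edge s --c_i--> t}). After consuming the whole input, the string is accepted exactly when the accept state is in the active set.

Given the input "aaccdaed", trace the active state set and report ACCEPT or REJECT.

Answer: REJECT

Trace:
start: ε-closure({0}) = {0,2,3,4,6}
'a' @ 1: {1,2,3,4,5,6,7}  (accept∈set)
'a' @ 2: {1,2,3,4,5,6,7}  (accept∈set)
'c' @ 3: {}  — dead — no transitions
rest 'cdaed' ignored (set empty)
end set {} — state 1 not in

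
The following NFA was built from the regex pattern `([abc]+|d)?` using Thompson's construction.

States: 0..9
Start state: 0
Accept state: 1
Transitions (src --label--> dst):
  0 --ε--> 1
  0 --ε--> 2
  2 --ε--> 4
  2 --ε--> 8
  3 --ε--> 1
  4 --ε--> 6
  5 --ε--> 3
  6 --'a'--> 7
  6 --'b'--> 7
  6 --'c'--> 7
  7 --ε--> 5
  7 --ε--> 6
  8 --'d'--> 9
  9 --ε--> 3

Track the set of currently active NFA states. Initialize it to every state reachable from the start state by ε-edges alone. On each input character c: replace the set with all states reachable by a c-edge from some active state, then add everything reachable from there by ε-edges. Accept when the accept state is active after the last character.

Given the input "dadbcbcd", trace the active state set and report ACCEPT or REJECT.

start: ε-closure({0}) = {0,1,2,4,6,8}
'd' @ 1: {1,3,9}  [accepting]
'a' @ 2: {}  — state set empty
rest 'dbcbcd' ignored (set empty)
end set {} — state 1 not in

Answer: REJECT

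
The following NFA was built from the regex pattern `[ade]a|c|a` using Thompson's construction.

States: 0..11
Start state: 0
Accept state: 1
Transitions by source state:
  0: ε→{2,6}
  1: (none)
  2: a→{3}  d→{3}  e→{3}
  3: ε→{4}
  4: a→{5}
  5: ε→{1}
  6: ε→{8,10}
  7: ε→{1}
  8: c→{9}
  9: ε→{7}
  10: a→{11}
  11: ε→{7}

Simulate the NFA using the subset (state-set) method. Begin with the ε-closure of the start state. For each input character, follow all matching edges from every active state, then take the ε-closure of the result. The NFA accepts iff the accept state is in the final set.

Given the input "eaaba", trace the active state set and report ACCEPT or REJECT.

S₀ = ε-closure({0}) = {0,2,6,8,10}
'e' @ 1: {3,4}
'a' @ 2: {1,5}  [accepting]
'a' @ 3: {}  — state set empty
rest 'ba' ignored (set empty)
after full input: {}  (accept=1 not in)

Answer: REJECT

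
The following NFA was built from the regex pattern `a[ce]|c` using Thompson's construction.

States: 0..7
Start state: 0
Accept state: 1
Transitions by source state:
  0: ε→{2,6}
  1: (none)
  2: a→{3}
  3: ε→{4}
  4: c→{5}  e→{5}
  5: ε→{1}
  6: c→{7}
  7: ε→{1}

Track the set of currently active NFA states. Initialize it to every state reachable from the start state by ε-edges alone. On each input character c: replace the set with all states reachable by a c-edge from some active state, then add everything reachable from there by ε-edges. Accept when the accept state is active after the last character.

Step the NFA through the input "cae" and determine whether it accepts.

start: ε-closure({0}) = {0,2,6}
'c' @ 1: {1,7}  ✓accept
'a' @ 2: {}  — dead — no transitions
rest 'e' ignored (set empty)
end set {} — state 1 not in

Answer: REJECT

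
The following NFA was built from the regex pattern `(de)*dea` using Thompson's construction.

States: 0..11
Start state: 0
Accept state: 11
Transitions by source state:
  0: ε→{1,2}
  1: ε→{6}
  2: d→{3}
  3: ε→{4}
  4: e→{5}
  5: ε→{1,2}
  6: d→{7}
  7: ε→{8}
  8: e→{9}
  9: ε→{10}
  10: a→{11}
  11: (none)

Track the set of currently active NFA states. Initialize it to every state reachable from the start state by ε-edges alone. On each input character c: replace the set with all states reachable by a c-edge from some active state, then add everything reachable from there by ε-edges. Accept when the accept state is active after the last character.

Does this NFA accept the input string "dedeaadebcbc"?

start: ε-closure({0}) = {0,1,2,6}
'd' @ 1: {3,4,7,8}
'e' @ 2: {1,2,5,6,9,10}
'd' @ 3: {3,4,7,8}
'e' @ 4: {1,2,5,6,9,10}
'a' @ 5: {11}  ✓accept
'a' @ 6: {}  — no active states
rest 'debcbc' ignored (set empty)
final: {}; accept 11 not in set

Answer: REJECT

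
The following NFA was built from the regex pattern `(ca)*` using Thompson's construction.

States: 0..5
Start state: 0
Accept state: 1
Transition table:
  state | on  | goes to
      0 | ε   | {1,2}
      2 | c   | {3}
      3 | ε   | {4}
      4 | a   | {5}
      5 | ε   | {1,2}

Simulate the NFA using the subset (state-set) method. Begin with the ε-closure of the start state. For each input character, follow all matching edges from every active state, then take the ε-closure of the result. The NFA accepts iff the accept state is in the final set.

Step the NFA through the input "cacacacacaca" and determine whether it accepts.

start: ε-closure({0}) = {0,1,2}
'c' @ 1: {3,4}
'a' @ 2: {1,2,5}  (accept∈set)
'c' @ 3: {3,4}
'a' @ 4: {1,2,5}  (accept∈set)
'c' @ 5: {3,4}
'a' @ 6: {1,2,5}  (accept∈set)
'c' @ 7: {3,4}
'a' @ 8: {1,2,5}  (accept∈set)
'c' @ 9: {3,4}
'a' @ 10: {1,2,5}  (accept∈set)
'c' @ 11: {3,4}
'a' @ 12: {1,2,5}  (accept∈set)
end set {1,2,5} — state 1 in

Answer: ACCEPT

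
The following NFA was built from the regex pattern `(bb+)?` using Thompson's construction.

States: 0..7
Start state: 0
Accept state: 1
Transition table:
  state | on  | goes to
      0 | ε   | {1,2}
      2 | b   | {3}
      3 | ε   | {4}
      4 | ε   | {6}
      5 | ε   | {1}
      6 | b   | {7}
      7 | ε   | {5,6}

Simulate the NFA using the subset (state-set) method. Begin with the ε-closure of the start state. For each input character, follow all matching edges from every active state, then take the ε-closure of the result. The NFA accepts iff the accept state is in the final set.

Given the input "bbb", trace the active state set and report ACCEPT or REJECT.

S₀ = ε-closure({0}) = {0,1,2}
'b' @ 1: {3,4,6}
'b' @ 2: {1,5,6,7}  (accept∈set)
'b' @ 3: {1,5,6,7}  (accept∈set)
end set {1,5,6,7} — state 1 in

Answer: ACCEPT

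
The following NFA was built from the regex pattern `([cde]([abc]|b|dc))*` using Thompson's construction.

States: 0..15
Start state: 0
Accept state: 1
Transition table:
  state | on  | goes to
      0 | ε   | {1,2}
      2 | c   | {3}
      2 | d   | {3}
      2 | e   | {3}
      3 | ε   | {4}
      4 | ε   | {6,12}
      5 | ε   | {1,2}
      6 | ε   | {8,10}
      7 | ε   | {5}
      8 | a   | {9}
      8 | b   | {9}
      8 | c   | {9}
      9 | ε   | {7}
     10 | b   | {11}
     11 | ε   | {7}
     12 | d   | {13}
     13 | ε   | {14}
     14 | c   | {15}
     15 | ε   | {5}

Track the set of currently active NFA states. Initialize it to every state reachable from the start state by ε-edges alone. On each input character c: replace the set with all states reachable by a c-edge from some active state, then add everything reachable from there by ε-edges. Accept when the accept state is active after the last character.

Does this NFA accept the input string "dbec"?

start: ε-closure({0}) = {0,1,2}
'd' @ 1: {3,4,6,8,10,12}
'b' @ 2: {1,2,5,7,9,11}  ✓accept
'e' @ 3: {3,4,6,8,10,12}
'c' @ 4: {1,2,5,7,9}  ✓accept
final: {1,2,5,7,9}; accept 1 in set

Answer: ACCEPT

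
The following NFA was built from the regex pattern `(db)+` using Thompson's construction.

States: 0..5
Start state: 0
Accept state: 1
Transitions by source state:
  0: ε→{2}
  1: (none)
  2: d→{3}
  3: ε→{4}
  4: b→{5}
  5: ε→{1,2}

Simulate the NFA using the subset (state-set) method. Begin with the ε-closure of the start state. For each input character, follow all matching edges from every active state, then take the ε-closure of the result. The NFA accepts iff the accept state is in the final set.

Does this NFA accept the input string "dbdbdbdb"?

start: ε-closure({0}) = {0,2}
'd' @ 1: {3,4}
'b' @ 2: {1,2,5}  [accepting]
'd' @ 3: {3,4}
'b' @ 4: {1,2,5}  [accepting]
'd' @ 5: {3,4}
'b' @ 6: {1,2,5}  [accepting]
'd' @ 7: {3,4}
'b' @ 8: {1,2,5}  [accepting]
final: {1,2,5}; accept 1 in set

Answer: ACCEPT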